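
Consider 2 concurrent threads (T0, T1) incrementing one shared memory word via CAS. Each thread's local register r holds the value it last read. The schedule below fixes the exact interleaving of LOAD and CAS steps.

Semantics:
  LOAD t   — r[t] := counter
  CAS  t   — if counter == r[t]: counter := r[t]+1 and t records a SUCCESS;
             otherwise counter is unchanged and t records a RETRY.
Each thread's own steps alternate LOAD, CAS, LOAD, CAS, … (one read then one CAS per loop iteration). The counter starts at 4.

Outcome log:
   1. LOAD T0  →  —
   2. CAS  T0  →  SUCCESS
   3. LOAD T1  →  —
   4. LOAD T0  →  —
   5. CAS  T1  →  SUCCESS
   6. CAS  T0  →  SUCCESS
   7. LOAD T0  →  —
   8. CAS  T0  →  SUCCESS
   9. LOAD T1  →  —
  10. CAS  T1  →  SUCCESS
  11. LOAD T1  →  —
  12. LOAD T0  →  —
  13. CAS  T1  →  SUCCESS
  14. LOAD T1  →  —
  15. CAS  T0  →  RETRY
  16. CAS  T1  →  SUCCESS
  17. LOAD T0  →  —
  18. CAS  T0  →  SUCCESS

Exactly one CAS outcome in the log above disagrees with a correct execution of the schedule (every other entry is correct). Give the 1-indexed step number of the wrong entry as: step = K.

Reference trace:
[1] T0.load  rd  (counter 4, T0.r 4)
[2] T0.cas  hit  (counter 5, T0.r 4)
[3] T1.load  rd  (counter 5, T1.r 5)
[4] T0.load  rd  (counter 5, T0.r 5)
[5] T1.cas  hit  (counter 6, T1.r 5)
[6] T0.cas  miss  (counter 6, T0.r 5)
[7] T0.load  rd  (counter 6, T0.r 6)
[8] T0.cas  hit  (counter 7, T0.r 6)
[9] T1.load  rd  (counter 7, T1.r 7)
[10] T1.cas  hit  (counter 8, T1.r 7)
[11] T1.load  rd  (counter 8, T1.r 8)
[12] T0.load  rd  (counter 8, T0.r 8)
[13] T1.cas  hit  (counter 9, T1.r 8)
[14] T1.load  rd  (counter 9, T1.r 9)
[15] T0.cas  miss  (counter 9, T0.r 8)
[16] T1.cas  hit  (counter 10, T1.r 9)
[17] T0.load  rd  (counter 10, T0.r 10)
[18] T0.cas  hit  (counter 11, T0.r 10)
Log disagrees first at step 6.

step = 6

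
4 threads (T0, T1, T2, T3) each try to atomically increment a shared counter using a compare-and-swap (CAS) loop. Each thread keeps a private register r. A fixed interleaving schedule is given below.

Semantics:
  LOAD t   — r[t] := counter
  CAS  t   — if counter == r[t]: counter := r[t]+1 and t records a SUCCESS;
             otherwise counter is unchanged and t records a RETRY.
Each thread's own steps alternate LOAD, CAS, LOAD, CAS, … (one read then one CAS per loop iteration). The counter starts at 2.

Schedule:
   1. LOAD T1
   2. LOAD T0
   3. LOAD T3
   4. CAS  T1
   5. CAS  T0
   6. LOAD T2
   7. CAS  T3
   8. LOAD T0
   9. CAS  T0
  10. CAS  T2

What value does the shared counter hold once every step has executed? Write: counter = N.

counter = 4

#1 T1 reads 2
#2 T0 reads 2
#3 T3 reads 2
#4 T1 CAS(2→3) writes; counter now 3
#5 T0 CAS(2→3) fails; counter now 3
#6 T2 reads 3
#7 T3 CAS(2→3) fails; counter now 3
#8 T0 reads 3
#9 T0 CAS(3→4) writes; counter now 4
#10 T2 CAS(3→4) fails; counter now 4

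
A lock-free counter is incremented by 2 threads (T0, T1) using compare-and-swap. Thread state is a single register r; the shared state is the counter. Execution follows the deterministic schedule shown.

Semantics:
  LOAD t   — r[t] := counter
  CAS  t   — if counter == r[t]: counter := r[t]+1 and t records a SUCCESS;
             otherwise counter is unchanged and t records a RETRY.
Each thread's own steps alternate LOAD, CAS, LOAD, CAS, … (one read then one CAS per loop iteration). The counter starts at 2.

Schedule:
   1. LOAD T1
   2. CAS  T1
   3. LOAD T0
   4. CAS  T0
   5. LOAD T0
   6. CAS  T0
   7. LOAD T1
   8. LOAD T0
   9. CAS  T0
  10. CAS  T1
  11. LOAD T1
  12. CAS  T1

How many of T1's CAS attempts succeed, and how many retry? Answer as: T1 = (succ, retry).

T1 LOAD — after: cnt=2, r=2 — load
T1 CAS — after: cnt=3, r=2 — ok
T0 LOAD — after: cnt=3, r=3 — load
T0 CAS — after: cnt=4, r=3 — ok
T0 LOAD — after: cnt=4, r=4 — load
T0 CAS — after: cnt=5, r=4 — ok
T1 LOAD — after: cnt=5, r=5 — load
T0 LOAD — after: cnt=5, r=5 — load
T0 CAS — after: cnt=6, r=5 — ok
T1 CAS — after: cnt=6, r=5 — retry
T1 LOAD — after: cnt=6, r=6 — load
T1 CAS — after: cnt=7, r=6 — ok

T1 = (2, 1)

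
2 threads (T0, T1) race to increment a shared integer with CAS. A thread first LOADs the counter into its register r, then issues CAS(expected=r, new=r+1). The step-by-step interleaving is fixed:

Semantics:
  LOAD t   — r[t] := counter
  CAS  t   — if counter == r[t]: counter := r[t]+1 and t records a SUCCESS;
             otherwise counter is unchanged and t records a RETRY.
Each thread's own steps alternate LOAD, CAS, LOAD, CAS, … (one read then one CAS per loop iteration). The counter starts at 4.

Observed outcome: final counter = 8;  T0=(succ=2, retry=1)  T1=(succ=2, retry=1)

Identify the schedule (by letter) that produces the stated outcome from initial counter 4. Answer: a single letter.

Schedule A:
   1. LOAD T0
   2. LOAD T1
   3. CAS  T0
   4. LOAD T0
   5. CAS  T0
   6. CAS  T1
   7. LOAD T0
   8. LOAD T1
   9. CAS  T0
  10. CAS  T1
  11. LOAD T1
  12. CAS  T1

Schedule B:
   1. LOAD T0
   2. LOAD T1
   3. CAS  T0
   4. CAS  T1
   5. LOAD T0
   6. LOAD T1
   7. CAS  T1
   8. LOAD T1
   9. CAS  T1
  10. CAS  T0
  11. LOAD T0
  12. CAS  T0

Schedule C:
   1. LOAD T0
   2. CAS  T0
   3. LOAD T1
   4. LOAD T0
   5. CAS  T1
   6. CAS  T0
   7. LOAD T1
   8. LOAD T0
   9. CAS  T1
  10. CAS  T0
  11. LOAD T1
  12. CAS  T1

Tracing schedule B:
1. LOAD T0 → mem=4 r[T0]=4 [LOAD]
2. LOAD T1 → mem=4 r[T1]=4 [LOAD]
3. CAS T0 → mem=5 r[T0]=4 [OK]
4. CAS T1 → mem=5 r[T1]=4 [RETRY]
5. LOAD T0 → mem=5 r[T0]=5 [LOAD]
6. LOAD T1 → mem=5 r[T1]=5 [LOAD]
7. CAS T1 → mem=6 r[T1]=5 [OK]
8. LOAD T1 → mem=6 r[T1]=6 [LOAD]
9. CAS T1 → mem=7 r[T1]=6 [OK]
10. CAS T0 → mem=7 r[T0]=5 [RETRY]
11. LOAD T0 → mem=7 r[T0]=7 [LOAD]
12. CAS T0 → mem=8 r[T0]=7 [OK]

B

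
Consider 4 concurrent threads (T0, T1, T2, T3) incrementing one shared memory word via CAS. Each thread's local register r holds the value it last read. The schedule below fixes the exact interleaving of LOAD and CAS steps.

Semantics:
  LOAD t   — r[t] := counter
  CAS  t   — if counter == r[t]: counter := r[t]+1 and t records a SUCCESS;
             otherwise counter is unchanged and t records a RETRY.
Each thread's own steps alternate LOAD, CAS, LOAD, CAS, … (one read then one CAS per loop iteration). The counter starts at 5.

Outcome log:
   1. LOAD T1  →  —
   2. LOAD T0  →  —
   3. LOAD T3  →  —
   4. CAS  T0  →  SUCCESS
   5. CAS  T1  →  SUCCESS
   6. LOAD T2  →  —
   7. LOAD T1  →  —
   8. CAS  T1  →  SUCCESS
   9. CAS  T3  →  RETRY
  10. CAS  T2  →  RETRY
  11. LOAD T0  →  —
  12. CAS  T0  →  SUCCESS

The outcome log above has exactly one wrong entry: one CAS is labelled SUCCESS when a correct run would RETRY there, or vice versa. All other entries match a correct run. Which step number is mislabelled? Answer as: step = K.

Reference trace:
step 1: T1 LOAD ⇒ load; ctr=5 reg=5
step 2: T0 LOAD ⇒ load; ctr=5 reg=5
step 3: T3 LOAD ⇒ load; ctr=5 reg=5
step 4: T0 CAS ⇒ ok; ctr=6 reg=5
step 5: T1 CAS ⇒ retry; ctr=6 reg=5
step 6: T2 LOAD ⇒ load; ctr=6 reg=6
step 7: T1 LOAD ⇒ load; ctr=6 reg=6
step 8: T1 CAS ⇒ ok; ctr=7 reg=6
step 9: T3 CAS ⇒ retry; ctr=7 reg=5
step 10: T2 CAS ⇒ retry; ctr=7 reg=6
step 11: T0 LOAD ⇒ load; ctr=7 reg=7
step 12: T0 CAS ⇒ ok; ctr=8 reg=7
Flip is step 5.

step = 5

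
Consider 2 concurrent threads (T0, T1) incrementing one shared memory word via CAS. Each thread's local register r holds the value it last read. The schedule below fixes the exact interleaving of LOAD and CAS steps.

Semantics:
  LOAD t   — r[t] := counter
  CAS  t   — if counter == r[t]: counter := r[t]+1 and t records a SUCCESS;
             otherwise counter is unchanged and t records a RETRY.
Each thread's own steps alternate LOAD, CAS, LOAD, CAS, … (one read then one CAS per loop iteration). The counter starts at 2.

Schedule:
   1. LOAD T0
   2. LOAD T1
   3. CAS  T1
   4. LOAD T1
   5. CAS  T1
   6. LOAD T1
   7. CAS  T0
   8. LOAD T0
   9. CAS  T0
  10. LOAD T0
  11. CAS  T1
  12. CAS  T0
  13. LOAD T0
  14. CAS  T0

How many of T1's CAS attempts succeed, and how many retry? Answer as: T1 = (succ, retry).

T1 = (2, 1)

1. LOAD T0 → mem=2 r[T0]=2 [LOAD]
2. LOAD T1 → mem=2 r[T1]=2 [LOAD]
3. CAS T1 → mem=3 r[T1]=2 [OK]
4. LOAD T1 → mem=3 r[T1]=3 [LOAD]
5. CAS T1 → mem=4 r[T1]=3 [OK]
6. LOAD T1 → mem=4 r[T1]=4 [LOAD]
7. CAS T0 → mem=4 r[T0]=2 [RETRY]
8. LOAD T0 → mem=4 r[T0]=4 [LOAD]
9. CAS T0 → mem=5 r[T0]=4 [OK]
10. LOAD T0 → mem=5 r[T0]=5 [LOAD]
11. CAS T1 → mem=5 r[T1]=4 [RETRY]
12. CAS T0 → mem=6 r[T0]=5 [OK]
13. LOAD T0 → mem=6 r[T0]=6 [LOAD]
14. CAS T0 → mem=7 r[T0]=6 [OK]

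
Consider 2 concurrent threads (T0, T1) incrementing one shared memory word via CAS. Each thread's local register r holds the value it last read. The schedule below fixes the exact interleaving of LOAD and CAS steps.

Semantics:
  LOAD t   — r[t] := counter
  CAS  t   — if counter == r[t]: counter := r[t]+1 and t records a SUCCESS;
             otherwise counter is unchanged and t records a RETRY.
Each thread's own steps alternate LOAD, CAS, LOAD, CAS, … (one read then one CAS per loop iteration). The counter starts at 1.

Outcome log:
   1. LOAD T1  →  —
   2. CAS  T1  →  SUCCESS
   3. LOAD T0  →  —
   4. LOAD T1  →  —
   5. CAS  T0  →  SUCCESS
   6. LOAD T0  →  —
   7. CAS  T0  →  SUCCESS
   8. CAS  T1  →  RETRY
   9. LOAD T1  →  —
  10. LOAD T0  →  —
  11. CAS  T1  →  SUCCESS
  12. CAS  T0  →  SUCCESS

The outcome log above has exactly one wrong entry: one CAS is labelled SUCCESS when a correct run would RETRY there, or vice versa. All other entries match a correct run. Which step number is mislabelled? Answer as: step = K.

step = 12

Reference trace:
   1) LOAD T1:  M=1  r_T1=1
   2) CAS  T1:  M=2  r_T1=1 ✓
   3) LOAD T0:  M=2  r_T0=2
   4) LOAD T1:  M=2  r_T1=2
   5) CAS  T0:  M=3  r_T0=2 ✓
   6) LOAD T0:  M=3  r_T0=3
   7) CAS  T0:  M=4  r_T0=3 ✓
   8) CAS  T1:  M=4  r_T1=2 ✗
   9) LOAD T1:  M=4  r_T1=4
  10) LOAD T0:  M=4  r_T0=4
  11) CAS  T1:  M=5  r_T1=4 ✓
  12) CAS  T0:  M=5  r_T0=4 ✗
Mismatch at 12.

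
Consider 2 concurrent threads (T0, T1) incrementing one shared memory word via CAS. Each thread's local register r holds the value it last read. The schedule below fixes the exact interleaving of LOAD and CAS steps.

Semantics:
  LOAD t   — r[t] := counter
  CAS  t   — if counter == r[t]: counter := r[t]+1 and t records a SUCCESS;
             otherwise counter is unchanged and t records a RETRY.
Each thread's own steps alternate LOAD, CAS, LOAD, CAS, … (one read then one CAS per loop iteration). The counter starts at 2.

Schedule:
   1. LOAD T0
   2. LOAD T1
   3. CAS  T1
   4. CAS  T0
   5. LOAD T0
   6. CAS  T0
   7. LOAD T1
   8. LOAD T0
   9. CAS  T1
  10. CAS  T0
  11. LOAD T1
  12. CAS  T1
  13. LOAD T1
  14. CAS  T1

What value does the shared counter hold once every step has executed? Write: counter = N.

#1 T0 reads 2
#2 T1 reads 2
#3 T1 CAS(2→3) writes; counter now 3
#4 T0 CAS(2→3) fails; counter now 3
#5 T0 reads 3
#6 T0 CAS(3→4) writes; counter now 4
#7 T1 reads 4
#8 T0 reads 4
#9 T1 CAS(4→5) writes; counter now 5
#10 T0 CAS(4→5) fails; counter now 5
#11 T1 reads 5
#12 T1 CAS(5→6) writes; counter now 6
#13 T1 reads 6
#14 T1 CAS(6→7) writes; counter now 7

counter = 7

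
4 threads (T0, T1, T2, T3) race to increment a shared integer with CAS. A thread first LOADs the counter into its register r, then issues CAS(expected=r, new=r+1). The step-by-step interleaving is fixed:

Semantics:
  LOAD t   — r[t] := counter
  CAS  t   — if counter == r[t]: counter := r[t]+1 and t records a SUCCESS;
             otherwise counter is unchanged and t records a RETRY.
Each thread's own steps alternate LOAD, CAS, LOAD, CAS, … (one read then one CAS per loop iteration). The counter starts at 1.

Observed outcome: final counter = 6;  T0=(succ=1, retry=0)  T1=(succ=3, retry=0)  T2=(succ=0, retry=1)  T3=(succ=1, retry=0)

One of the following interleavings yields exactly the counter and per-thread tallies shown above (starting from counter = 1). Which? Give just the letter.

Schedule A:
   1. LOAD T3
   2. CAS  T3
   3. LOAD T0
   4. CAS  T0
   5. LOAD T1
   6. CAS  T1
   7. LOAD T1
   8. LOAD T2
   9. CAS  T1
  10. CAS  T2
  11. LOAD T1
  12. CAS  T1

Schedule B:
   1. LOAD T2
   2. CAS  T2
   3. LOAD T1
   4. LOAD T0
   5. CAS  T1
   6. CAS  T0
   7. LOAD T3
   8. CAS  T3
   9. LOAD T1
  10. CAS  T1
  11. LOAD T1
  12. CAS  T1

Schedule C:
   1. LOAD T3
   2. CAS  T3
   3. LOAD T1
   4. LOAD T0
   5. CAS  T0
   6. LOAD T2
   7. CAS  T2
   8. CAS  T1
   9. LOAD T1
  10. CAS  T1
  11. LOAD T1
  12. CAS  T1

Simulating candidate A:
step 1: T3 LOAD ⇒ load; ctr=1 reg=1
step 2: T3 CAS ⇒ ok; ctr=2 reg=1
step 3: T0 LOAD ⇒ load; ctr=2 reg=2
step 4: T0 CAS ⇒ ok; ctr=3 reg=2
step 5: T1 LOAD ⇒ load; ctr=3 reg=3
step 6: T1 CAS ⇒ ok; ctr=4 reg=3
step 7: T1 LOAD ⇒ load; ctr=4 reg=4
step 8: T2 LOAD ⇒ load; ctr=4 reg=4
step 9: T1 CAS ⇒ ok; ctr=5 reg=4
step 10: T2 CAS ⇒ retry; ctr=5 reg=4
step 11: T1 LOAD ⇒ load; ctr=5 reg=5
step 12: T1 CAS ⇒ ok; ctr=6 reg=5

A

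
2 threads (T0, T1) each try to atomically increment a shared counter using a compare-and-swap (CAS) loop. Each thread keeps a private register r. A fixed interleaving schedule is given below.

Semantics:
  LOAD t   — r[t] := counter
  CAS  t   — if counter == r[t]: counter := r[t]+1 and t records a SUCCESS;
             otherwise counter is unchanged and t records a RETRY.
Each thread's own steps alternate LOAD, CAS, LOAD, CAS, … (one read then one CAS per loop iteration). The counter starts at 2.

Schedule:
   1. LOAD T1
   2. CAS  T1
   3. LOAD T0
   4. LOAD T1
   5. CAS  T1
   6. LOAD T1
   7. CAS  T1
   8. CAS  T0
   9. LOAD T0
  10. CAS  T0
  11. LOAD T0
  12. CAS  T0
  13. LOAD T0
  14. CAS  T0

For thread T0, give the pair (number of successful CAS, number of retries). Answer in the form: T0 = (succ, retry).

T0 = (3, 1)

[1] T1.load  rd  (counter 2, T1.r 2)
[2] T1.cas  hit  (counter 3, T1.r 2)
[3] T0.load  rd  (counter 3, T0.r 3)
[4] T1.load  rd  (counter 3, T1.r 3)
[5] T1.cas  hit  (counter 4, T1.r 3)
[6] T1.load  rd  (counter 4, T1.r 4)
[7] T1.cas  hit  (counter 5, T1.r 4)
[8] T0.cas  miss  (counter 5, T0.r 3)
[9] T0.load  rd  (counter 5, T0.r 5)
[10] T0.cas  hit  (counter 6, T0.r 5)
[11] T0.load  rd  (counter 6, T0.r 6)
[12] T0.cas  hit  (counter 7, T0.r 6)
[13] T0.load  rd  (counter 7, T0.r 7)
[14] T0.cas  hit  (counter 8, T0.r 7)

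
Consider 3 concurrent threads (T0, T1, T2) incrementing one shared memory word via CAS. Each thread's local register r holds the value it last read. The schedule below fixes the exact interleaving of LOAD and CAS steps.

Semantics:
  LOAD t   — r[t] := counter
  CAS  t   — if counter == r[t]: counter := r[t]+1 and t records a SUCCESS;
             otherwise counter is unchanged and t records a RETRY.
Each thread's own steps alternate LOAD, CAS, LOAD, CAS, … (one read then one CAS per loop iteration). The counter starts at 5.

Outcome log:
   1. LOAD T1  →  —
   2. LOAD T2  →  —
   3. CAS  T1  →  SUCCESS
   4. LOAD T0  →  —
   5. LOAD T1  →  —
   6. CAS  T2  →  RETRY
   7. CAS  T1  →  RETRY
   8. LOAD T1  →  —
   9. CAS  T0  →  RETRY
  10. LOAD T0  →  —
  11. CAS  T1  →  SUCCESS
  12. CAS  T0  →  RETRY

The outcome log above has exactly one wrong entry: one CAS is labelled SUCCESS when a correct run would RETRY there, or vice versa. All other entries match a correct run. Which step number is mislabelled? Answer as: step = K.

Correct run:
#1 T1 reads 5
#2 T2 reads 5
#3 T1 CAS(5→6) writes; counter now 6
#4 T0 reads 6
#5 T1 reads 6
#6 T2 CAS(5→6) fails; counter now 6
#7 T1 CAS(6→7) writes; counter now 7
#8 T1 reads 7
#9 T0 CAS(6→7) fails; counter now 7
#10 T0 reads 7
#11 T1 CAS(7→8) writes; counter now 8
#12 T0 CAS(7→8) fails; counter now 8
Flip is step 7.

step = 7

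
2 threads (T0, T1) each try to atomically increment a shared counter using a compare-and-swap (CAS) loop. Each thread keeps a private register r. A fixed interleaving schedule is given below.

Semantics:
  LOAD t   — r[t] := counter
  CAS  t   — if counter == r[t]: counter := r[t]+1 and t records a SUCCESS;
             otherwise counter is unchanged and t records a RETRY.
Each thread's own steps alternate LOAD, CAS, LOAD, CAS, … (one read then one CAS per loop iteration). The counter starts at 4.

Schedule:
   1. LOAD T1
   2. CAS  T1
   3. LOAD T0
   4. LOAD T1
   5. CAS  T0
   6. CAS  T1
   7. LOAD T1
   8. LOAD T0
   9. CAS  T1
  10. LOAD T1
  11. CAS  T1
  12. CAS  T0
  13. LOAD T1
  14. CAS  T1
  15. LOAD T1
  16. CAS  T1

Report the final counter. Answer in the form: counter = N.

1. LOAD T1 → mem=4 r[T1]=4 [LOAD]
2. CAS T1 → mem=5 r[T1]=4 [OK]
3. LOAD T0 → mem=5 r[T0]=5 [LOAD]
4. LOAD T1 → mem=5 r[T1]=5 [LOAD]
5. CAS T0 → mem=6 r[T0]=5 [OK]
6. CAS T1 → mem=6 r[T1]=5 [RETRY]
7. LOAD T1 → mem=6 r[T1]=6 [LOAD]
8. LOAD T0 → mem=6 r[T0]=6 [LOAD]
9. CAS T1 → mem=7 r[T1]=6 [OK]
10. LOAD T1 → mem=7 r[T1]=7 [LOAD]
11. CAS T1 → mem=8 r[T1]=7 [OK]
12. CAS T0 → mem=8 r[T0]=6 [RETRY]
13. LOAD T1 → mem=8 r[T1]=8 [LOAD]
14. CAS T1 → mem=9 r[T1]=8 [OK]
15. LOAD T1 → mem=9 r[T1]=9 [LOAD]
16. CAS T1 → mem=10 r[T1]=9 [OK]

counter = 10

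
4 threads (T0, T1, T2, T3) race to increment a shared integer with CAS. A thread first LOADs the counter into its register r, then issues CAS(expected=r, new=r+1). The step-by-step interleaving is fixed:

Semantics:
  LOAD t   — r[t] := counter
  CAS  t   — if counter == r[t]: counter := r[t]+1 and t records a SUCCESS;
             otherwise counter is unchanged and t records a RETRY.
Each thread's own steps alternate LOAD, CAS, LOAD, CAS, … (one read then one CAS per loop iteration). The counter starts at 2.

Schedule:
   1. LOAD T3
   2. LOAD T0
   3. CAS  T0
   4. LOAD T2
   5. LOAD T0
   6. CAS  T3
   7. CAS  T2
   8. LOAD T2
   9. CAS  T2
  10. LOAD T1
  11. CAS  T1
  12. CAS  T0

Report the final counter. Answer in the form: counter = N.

[1] T3.load  rd  (counter 2, T3.r 2)
[2] T0.load  rd  (counter 2, T0.r 2)
[3] T0.cas  hit  (counter 3, T0.r 2)
[4] T2.load  rd  (counter 3, T2.r 3)
[5] T0.load  rd  (counter 3, T0.r 3)
[6] T3.cas  miss  (counter 3, T3.r 2)
[7] T2.cas  hit  (counter 4, T2.r 3)
[8] T2.load  rd  (counter 4, T2.r 4)
[9] T2.cas  hit  (counter 5, T2.r 4)
[10] T1.load  rd  (counter 5, T1.r 5)
[11] T1.cas  hit  (counter 6, T1.r 5)
[12] T0.cas  miss  (counter 6, T0.r 3)

counter = 6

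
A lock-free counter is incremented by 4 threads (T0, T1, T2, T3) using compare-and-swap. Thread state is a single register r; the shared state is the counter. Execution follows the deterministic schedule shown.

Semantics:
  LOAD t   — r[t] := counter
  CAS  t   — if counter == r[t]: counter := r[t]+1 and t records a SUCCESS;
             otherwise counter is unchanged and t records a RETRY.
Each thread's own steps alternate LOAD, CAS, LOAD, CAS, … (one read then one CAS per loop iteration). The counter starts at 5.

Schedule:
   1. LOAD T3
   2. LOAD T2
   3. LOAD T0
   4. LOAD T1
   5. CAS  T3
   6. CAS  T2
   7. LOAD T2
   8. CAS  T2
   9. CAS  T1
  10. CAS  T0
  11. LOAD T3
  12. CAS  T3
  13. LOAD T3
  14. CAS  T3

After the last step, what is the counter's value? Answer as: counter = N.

counter = 9

1. LOAD T3 → mem=5 r[T3]=5 [LOAD]
2. LOAD T2 → mem=5 r[T2]=5 [LOAD]
3. LOAD T0 → mem=5 r[T0]=5 [LOAD]
4. LOAD T1 → mem=5 r[T1]=5 [LOAD]
5. CAS T3 → mem=6 r[T3]=5 [OK]
6. CAS T2 → mem=6 r[T2]=5 [RETRY]
7. LOAD T2 → mem=6 r[T2]=6 [LOAD]
8. CAS T2 → mem=7 r[T2]=6 [OK]
9. CAS T1 → mem=7 r[T1]=5 [RETRY]
10. CAS T0 → mem=7 r[T0]=5 [RETRY]
11. LOAD T3 → mem=7 r[T3]=7 [LOAD]
12. CAS T3 → mem=8 r[T3]=7 [OK]
13. LOAD T3 → mem=8 r[T3]=8 [LOAD]
14. CAS T3 → mem=9 r[T3]=8 [OK]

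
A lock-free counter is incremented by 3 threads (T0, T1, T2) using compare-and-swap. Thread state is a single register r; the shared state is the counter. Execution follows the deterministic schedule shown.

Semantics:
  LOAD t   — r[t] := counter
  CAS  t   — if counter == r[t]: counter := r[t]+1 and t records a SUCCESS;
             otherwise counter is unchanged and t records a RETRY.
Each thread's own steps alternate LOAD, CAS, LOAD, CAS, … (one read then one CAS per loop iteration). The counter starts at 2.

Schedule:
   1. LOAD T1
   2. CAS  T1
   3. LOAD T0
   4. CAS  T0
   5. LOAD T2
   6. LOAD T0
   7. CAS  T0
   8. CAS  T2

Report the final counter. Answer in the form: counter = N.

counter = 5

step 1: T1 LOAD ⇒ load; ctr=2 reg=2
step 2: T1 CAS ⇒ ok; ctr=3 reg=2
step 3: T0 LOAD ⇒ load; ctr=3 reg=3
step 4: T0 CAS ⇒ ok; ctr=4 reg=3
step 5: T2 LOAD ⇒ load; ctr=4 reg=4
step 6: T0 LOAD ⇒ load; ctr=4 reg=4
step 7: T0 CAS ⇒ ok; ctr=5 reg=4
step 8: T2 CAS ⇒ retry; ctr=5 reg=4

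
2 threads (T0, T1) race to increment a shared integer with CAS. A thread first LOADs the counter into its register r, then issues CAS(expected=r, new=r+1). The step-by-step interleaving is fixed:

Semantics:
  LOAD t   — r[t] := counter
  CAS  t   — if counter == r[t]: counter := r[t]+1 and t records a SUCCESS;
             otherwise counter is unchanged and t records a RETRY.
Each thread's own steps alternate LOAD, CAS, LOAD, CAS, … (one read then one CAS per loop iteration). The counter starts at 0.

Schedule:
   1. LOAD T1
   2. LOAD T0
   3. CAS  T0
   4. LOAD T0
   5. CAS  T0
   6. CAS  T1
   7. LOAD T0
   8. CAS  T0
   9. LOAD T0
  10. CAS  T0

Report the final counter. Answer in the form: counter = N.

1. LOAD T1 → mem=0 r[T1]=0 [LOAD]
2. LOAD T0 → mem=0 r[T0]=0 [LOAD]
3. CAS T0 → mem=1 r[T0]=0 [OK]
4. LOAD T0 → mem=1 r[T0]=1 [LOAD]
5. CAS T0 → mem=2 r[T0]=1 [OK]
6. CAS T1 → mem=2 r[T1]=0 [RETRY]
7. LOAD T0 → mem=2 r[T0]=2 [LOAD]
8. CAS T0 → mem=3 r[T0]=2 [OK]
9. LOAD T0 → mem=3 r[T0]=3 [LOAD]
10. CAS T0 → mem=4 r[T0]=3 [OK]

counter = 4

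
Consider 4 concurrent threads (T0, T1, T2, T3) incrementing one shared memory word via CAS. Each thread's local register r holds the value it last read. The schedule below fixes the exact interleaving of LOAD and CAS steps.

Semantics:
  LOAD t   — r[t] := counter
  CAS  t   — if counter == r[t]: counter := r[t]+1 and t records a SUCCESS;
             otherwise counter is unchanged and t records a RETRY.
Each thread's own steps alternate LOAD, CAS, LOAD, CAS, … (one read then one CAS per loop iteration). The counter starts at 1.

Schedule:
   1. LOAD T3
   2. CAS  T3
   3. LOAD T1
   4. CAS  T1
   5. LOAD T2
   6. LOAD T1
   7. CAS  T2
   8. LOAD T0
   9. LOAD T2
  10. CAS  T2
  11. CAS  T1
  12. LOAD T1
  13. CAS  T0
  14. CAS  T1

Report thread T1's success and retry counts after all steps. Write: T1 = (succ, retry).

#1 T3 reads 1
#2 T3 CAS(1→2) writes; counter now 2
#3 T1 reads 2
#4 T1 CAS(2→3) writes; counter now 3
#5 T2 reads 3
#6 T1 reads 3
#7 T2 CAS(3→4) writes; counter now 4
#8 T0 reads 4
#9 T2 reads 4
#10 T2 CAS(4→5) writes; counter now 5
#11 T1 CAS(3→4) fails; counter now 5
#12 T1 reads 5
#13 T0 CAS(4→5) fails; counter now 5
#14 T1 CAS(5→6) writes; counter now 6

T1 = (2, 1)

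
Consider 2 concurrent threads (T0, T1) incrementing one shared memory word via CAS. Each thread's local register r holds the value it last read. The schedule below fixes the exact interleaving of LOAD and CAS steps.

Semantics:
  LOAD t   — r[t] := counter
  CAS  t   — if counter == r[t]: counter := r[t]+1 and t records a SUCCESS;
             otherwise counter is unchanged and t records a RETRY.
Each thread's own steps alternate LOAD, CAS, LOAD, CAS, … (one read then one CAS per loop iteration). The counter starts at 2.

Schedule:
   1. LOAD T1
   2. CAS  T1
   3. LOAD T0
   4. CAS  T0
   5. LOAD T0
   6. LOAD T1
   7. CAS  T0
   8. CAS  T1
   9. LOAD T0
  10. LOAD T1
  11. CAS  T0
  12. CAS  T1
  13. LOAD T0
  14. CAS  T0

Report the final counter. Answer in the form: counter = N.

counter = 7

[1] T1.load  rd  (counter 2, T1.r 2)
[2] T1.cas  hit  (counter 3, T1.r 2)
[3] T0.load  rd  (counter 3, T0.r 3)
[4] T0.cas  hit  (counter 4, T0.r 3)
[5] T0.load  rd  (counter 4, T0.r 4)
[6] T1.load  rd  (counter 4, T1.r 4)
[7] T0.cas  hit  (counter 5, T0.r 4)
[8] T1.cas  miss  (counter 5, T1.r 4)
[9] T0.load  rd  (counter 5, T0.r 5)
[10] T1.load  rd  (counter 5, T1.r 5)
[11] T0.cas  hit  (counter 6, T0.r 5)
[12] T1.cas  miss  (counter 6, T1.r 5)
[13] T0.load  rd  (counter 6, T0.r 6)
[14] T0.cas  hit  (counter 7, T0.r 6)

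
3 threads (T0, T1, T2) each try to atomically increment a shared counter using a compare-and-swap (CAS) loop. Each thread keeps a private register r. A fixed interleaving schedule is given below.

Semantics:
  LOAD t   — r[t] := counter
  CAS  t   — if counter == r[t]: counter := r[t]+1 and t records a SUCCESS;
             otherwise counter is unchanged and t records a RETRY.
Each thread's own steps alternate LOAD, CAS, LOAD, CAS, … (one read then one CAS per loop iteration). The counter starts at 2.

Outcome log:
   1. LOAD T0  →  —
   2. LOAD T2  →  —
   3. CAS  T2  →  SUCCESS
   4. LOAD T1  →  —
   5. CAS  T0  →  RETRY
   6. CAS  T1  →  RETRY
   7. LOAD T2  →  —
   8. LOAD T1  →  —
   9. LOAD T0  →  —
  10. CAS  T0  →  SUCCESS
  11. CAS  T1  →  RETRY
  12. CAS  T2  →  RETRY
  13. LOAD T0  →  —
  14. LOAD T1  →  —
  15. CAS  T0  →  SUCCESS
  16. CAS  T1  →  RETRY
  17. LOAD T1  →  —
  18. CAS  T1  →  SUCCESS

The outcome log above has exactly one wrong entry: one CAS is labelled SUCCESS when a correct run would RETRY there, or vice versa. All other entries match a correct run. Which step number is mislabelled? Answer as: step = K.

step = 6

Correct run:
#1 T0 reads 2
#2 T2 reads 2
#3 T2 CAS(2→3) writes; counter now 3
#4 T1 reads 3
#5 T0 CAS(2→3) fails; counter now 3
#6 T1 CAS(3→4) writes; counter now 4
#7 T2 reads 4
#8 T1 reads 4
#9 T0 reads 4
#10 T0 CAS(4→5) writes; counter now 5
#11 T1 CAS(4→5) fails; counter now 5
#12 T2 CAS(4→5) fails; counter now 5
#13 T0 reads 5
#14 T1 reads 5
#15 T0 CAS(5→6) writes; counter now 6
#16 T1 CAS(5→6) fails; counter now 6
#17 T1 reads 6
#18 T1 CAS(6→7) writes; counter now 7
Flip is step 6.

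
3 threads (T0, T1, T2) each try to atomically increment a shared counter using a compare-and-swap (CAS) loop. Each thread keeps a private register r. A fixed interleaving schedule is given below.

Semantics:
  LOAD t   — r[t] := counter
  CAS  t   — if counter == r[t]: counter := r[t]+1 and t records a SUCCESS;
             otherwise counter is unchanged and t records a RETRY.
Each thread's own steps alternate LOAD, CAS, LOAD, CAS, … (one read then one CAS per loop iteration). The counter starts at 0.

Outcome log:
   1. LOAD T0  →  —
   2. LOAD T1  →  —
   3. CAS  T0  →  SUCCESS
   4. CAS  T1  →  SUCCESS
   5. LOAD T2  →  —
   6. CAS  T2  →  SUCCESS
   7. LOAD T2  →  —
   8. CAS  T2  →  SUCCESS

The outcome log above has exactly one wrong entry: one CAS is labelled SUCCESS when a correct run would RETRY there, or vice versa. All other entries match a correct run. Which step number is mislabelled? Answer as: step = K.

Re-executing:
#1 T0 reads 0
#2 T1 reads 0
#3 T0 CAS(0→1) writes; counter now 1
#4 T1 CAS(0→1) fails; counter now 1
#5 T2 reads 1
#6 T2 CAS(1→2) writes; counter now 2
#7 T2 reads 2
#8 T2 CAS(2→3) writes; counter now 3
Flip is step 4.

step = 4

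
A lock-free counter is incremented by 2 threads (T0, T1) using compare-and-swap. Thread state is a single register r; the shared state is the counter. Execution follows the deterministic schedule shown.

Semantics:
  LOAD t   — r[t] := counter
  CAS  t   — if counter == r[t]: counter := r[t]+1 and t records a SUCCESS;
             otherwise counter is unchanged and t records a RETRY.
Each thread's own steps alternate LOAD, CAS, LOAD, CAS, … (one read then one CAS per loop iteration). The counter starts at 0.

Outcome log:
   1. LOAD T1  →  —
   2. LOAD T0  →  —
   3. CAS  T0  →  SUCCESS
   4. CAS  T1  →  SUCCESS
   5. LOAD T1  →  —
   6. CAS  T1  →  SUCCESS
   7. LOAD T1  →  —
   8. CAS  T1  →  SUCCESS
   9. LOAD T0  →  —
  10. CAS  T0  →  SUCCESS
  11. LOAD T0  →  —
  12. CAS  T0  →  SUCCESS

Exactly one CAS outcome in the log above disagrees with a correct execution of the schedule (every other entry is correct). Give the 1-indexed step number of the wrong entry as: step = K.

Reference trace:
[1] T1.load  rd  (counter 0, T1.r 0)
[2] T0.load  rd  (counter 0, T0.r 0)
[3] T0.cas  hit  (counter 1, T0.r 0)
[4] T1.cas  miss  (counter 1, T1.r 0)
[5] T1.load  rd  (counter 1, T1.r 1)
[6] T1.cas  hit  (counter 2, T1.r 1)
[7] T1.load  rd  (counter 2, T1.r 2)
[8] T1.cas  hit  (counter 3, T1.r 2)
[9] T0.load  rd  (counter 3, T0.r 3)
[10] T0.cas  hit  (counter 4, T0.r 3)
[11] T0.load  rd  (counter 4, T0.r 4)
[12] T0.cas  hit  (counter 5, T0.r 4)
Mismatch at 4.

step = 4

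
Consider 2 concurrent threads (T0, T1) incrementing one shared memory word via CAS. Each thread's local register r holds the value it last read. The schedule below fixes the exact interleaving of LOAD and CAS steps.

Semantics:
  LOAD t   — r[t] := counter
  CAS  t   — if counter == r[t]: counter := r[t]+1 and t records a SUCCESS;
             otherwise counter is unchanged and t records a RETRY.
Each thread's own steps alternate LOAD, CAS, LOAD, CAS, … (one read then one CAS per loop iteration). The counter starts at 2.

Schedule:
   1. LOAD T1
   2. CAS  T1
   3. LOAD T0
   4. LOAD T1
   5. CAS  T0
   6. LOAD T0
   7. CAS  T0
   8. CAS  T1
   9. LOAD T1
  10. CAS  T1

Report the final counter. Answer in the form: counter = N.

#1 T1 reads 2
#2 T1 CAS(2→3) writes; counter now 3
#3 T0 reads 3
#4 T1 reads 3
#5 T0 CAS(3→4) writes; counter now 4
#6 T0 reads 4
#7 T0 CAS(4→5) writes; counter now 5
#8 T1 CAS(3→4) fails; counter now 5
#9 T1 reads 5
#10 T1 CAS(5→6) writes; counter now 6

counter = 6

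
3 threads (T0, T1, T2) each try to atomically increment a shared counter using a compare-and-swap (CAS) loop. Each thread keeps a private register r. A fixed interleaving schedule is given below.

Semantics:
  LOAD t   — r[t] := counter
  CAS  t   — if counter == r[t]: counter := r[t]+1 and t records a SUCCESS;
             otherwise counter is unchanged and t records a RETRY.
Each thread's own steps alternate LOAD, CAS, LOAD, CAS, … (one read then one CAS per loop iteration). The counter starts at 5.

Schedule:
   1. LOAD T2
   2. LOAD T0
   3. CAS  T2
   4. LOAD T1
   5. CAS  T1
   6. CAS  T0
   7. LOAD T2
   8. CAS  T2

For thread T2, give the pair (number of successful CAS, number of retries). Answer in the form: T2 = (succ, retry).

T2 = (2, 0)

T2 LOAD — after: cnt=5, r=5 — load
T0 LOAD — after: cnt=5, r=5 — load
T2 CAS — after: cnt=6, r=5 — ok
T1 LOAD — after: cnt=6, r=6 — load
T1 CAS — after: cnt=7, r=6 — ok
T0 CAS — after: cnt=7, r=5 — retry
T2 LOAD — after: cnt=7, r=7 — load
T2 CAS — after: cnt=8, r=7 — ok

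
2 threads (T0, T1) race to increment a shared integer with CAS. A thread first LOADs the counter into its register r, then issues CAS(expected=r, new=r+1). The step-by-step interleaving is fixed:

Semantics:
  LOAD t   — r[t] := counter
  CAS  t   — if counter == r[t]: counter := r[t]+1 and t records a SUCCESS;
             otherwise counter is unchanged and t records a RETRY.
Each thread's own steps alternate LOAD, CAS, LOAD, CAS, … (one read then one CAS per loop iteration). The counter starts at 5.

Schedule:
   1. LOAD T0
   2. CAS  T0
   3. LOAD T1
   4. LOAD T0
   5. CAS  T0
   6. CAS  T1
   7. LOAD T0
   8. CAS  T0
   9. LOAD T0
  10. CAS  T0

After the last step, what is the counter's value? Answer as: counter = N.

counter = 9

   1) LOAD T0:  M=5  r_T0=5
   2) CAS  T0:  M=6  r_T0=5 ✓
   3) LOAD T1:  M=6  r_T1=6
   4) LOAD T0:  M=6  r_T0=6
   5) CAS  T0:  M=7  r_T0=6 ✓
   6) CAS  T1:  M=7  r_T1=6 ✗
   7) LOAD T0:  M=7  r_T0=7
   8) CAS  T0:  M=8  r_T0=7 ✓
   9) LOAD T0:  M=8  r_T0=8
  10) CAS  T0:  M=9  r_T0=8 ✓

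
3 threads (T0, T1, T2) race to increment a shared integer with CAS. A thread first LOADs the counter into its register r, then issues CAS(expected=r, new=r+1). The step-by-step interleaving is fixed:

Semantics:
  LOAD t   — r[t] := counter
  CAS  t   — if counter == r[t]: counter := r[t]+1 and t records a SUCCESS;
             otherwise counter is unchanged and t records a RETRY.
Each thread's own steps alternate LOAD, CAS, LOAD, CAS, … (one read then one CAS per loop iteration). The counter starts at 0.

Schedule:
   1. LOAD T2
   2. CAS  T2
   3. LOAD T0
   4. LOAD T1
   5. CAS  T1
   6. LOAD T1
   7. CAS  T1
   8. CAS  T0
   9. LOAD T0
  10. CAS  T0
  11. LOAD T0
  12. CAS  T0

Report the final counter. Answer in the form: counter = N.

#1 T2 reads 0
#2 T2 CAS(0→1) writes; counter now 1
#3 T0 reads 1
#4 T1 reads 1
#5 T1 CAS(1→2) writes; counter now 2
#6 T1 reads 2
#7 T1 CAS(2→3) writes; counter now 3
#8 T0 CAS(1→2) fails; counter now 3
#9 T0 reads 3
#10 T0 CAS(3→4) writes; counter now 4
#11 T0 reads 4
#12 T0 CAS(4→5) writes; counter now 5

counter = 5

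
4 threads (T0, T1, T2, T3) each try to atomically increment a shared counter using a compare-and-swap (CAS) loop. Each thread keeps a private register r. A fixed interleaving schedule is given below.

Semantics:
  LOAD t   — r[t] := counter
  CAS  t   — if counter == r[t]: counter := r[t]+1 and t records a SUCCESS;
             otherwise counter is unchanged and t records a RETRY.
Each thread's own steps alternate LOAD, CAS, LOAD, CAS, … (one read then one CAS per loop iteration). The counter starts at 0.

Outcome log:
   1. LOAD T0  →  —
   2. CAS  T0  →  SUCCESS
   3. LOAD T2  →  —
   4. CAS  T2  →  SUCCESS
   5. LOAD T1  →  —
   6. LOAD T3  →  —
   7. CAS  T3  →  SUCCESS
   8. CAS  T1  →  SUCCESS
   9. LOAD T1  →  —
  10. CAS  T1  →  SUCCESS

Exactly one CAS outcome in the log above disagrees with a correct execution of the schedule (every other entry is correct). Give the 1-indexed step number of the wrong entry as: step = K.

step = 8

Re-executing:
1. LOAD T0 → mem=0 r[T0]=0 [LOAD]
2. CAS T0 → mem=1 r[T0]=0 [OK]
3. LOAD T2 → mem=1 r[T2]=1 [LOAD]
4. CAS T2 → mem=2 r[T2]=1 [OK]
5. LOAD T1 → mem=2 r[T1]=2 [LOAD]
6. LOAD T3 → mem=2 r[T3]=2 [LOAD]
7. CAS T3 → mem=3 r[T3]=2 [OK]
8. CAS T1 → mem=3 r[T1]=2 [RETRY]
9. LOAD T1 → mem=3 r[T1]=3 [LOAD]
10. CAS T1 → mem=4 r[T1]=3 [OK]
Mismatch at 8.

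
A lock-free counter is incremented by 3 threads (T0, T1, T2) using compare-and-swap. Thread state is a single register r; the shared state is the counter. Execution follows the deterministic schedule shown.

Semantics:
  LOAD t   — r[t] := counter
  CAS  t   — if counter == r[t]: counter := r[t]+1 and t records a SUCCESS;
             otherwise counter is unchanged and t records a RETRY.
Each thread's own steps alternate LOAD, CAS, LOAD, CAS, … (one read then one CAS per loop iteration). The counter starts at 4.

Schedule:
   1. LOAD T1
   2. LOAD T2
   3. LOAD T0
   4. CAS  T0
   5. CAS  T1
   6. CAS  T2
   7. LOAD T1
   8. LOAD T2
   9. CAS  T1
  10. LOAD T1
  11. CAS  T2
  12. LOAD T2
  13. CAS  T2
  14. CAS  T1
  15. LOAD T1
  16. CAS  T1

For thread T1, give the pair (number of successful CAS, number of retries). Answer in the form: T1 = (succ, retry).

1. LOAD T1 → mem=4 r[T1]=4 [LOAD]
2. LOAD T2 → mem=4 r[T2]=4 [LOAD]
3. LOAD T0 → mem=4 r[T0]=4 [LOAD]
4. CAS T0 → mem=5 r[T0]=4 [OK]
5. CAS T1 → mem=5 r[T1]=4 [RETRY]
6. CAS T2 → mem=5 r[T2]=4 [RETRY]
7. LOAD T1 → mem=5 r[T1]=5 [LOAD]
8. LOAD T2 → mem=5 r[T2]=5 [LOAD]
9. CAS T1 → mem=6 r[T1]=5 [OK]
10. LOAD T1 → mem=6 r[T1]=6 [LOAD]
11. CAS T2 → mem=6 r[T2]=5 [RETRY]
12. LOAD T2 → mem=6 r[T2]=6 [LOAD]
13. CAS T2 → mem=7 r[T2]=6 [OK]
14. CAS T1 → mem=7 r[T1]=6 [RETRY]
15. LOAD T1 → mem=7 r[T1]=7 [LOAD]
16. CAS T1 → mem=8 r[T1]=7 [OK]

T1 = (2, 2)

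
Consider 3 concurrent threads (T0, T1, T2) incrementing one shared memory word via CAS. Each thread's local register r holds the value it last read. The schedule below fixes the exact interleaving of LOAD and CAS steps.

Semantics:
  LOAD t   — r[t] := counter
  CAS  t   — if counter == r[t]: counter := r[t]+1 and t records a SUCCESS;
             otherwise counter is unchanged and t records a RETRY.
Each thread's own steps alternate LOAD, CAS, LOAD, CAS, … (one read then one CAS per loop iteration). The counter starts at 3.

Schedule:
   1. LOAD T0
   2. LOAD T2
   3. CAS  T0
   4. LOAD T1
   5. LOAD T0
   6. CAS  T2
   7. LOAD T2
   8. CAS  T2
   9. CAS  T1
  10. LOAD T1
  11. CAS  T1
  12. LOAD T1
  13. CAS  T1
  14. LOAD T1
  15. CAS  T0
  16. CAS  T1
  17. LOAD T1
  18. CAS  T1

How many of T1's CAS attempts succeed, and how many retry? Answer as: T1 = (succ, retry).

T0 LOAD — after: cnt=3, r=3 — load
T2 LOAD — after: cnt=3, r=3 — load
T0 CAS — after: cnt=4, r=3 — ok
T1 LOAD — after: cnt=4, r=4 — load
T0 LOAD — after: cnt=4, r=4 — load
T2 CAS — after: cnt=4, r=3 — retry
T2 LOAD — after: cnt=4, r=4 — load
T2 CAS — after: cnt=5, r=4 — ok
T1 CAS — after: cnt=5, r=4 — retry
T1 LOAD — after: cnt=5, r=5 — load
T1 CAS — after: cnt=6, r=5 — ok
T1 LOAD — after: cnt=6, r=6 — load
T1 CAS — after: cnt=7, r=6 — ok
T1 LOAD — after: cnt=7, r=7 — load
T0 CAS — after: cnt=7, r=4 — retry
T1 CAS — after: cnt=8, r=7 — ok
T1 LOAD — after: cnt=8, r=8 — load
T1 CAS — after: cnt=9, r=8 — ok

T1 = (4, 1)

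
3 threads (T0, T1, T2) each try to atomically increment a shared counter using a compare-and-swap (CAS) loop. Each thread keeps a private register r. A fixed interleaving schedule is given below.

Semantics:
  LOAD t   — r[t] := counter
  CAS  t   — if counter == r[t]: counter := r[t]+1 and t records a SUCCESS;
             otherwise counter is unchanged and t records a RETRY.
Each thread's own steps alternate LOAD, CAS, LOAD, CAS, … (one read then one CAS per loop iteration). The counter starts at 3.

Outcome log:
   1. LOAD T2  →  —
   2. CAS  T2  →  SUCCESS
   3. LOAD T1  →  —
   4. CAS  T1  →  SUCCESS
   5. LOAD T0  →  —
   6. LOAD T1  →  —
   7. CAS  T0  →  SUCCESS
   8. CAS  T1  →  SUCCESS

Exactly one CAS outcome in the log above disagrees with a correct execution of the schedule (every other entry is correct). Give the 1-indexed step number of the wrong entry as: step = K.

Reference trace:
[1] T2.load  rd  (counter 3, T2.r 3)
[2] T2.cas  hit  (counter 4, T2.r 3)
[3] T1.load  rd  (counter 4, T1.r 4)
[4] T1.cas  hit  (counter 5, T1.r 4)
[5] T0.load  rd  (counter 5, T0.r 5)
[6] T1.load  rd  (counter 5, T1.r 5)
[7] T0.cas  hit  (counter 6, T0.r 5)
[8] T1.cas  miss  (counter 6, T1.r 5)
Flip is step 8.

step = 8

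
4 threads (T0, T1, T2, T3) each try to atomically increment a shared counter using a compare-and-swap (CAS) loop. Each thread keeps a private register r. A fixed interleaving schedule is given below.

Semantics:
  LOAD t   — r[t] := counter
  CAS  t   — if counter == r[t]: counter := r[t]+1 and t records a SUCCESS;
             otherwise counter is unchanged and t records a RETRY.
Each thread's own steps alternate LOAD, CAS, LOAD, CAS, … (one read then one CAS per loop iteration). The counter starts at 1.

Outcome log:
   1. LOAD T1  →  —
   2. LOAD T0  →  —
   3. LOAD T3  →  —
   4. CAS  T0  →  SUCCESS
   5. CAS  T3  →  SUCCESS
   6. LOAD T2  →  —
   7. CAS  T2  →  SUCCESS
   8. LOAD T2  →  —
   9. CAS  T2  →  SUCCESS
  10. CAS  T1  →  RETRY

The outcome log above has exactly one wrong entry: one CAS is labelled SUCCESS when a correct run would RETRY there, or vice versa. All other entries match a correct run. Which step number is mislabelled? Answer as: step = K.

step = 5

Re-executing:
#1 T1 reads 1
#2 T0 reads 1
#3 T3 reads 1
#4 T0 CAS(1→2) writes; counter now 2
#5 T3 CAS(1→2) fails; counter now 2
#6 T2 reads 2
#7 T2 CAS(2→3) writes; counter now 3
#8 T2 reads 3
#9 T2 CAS(3→4) writes; counter now 4
#10 T1 CAS(1→2) fails; counter now 4
Mismatch at 5.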